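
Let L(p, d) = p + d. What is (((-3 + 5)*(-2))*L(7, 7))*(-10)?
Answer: 560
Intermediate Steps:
L(p, d) = d + p
(((-3 + 5)*(-2))*L(7, 7))*(-10) = (((-3 + 5)*(-2))*(7 + 7))*(-10) = ((2*(-2))*14)*(-10) = -4*14*(-10) = -56*(-10) = 560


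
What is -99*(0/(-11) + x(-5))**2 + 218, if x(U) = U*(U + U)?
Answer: -247282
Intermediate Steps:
x(U) = 2*U**2 (x(U) = U*(2*U) = 2*U**2)
-99*(0/(-11) + x(-5))**2 + 218 = -99*(0/(-11) + 2*(-5)**2)**2 + 218 = -99*(0*(-1/11) + 2*25)**2 + 218 = -99*(0 + 50)**2 + 218 = -99*50**2 + 218 = -99*2500 + 218 = -247500 + 218 = -247282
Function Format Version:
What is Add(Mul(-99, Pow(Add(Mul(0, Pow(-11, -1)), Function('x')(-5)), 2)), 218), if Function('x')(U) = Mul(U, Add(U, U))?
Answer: -247282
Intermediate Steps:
Function('x')(U) = Mul(2, Pow(U, 2)) (Function('x')(U) = Mul(U, Mul(2, U)) = Mul(2, Pow(U, 2)))
Add(Mul(-99, Pow(Add(Mul(0, Pow(-11, -1)), Function('x')(-5)), 2)), 218) = Add(Mul(-99, Pow(Add(Mul(0, Pow(-11, -1)), Mul(2, Pow(-5, 2))), 2)), 218) = Add(Mul(-99, Pow(Add(Mul(0, Rational(-1, 11)), Mul(2, 25)), 2)), 218) = Add(Mul(-99, Pow(Add(0, 50), 2)), 218) = Add(Mul(-99, Pow(50, 2)), 218) = Add(Mul(-99, 2500), 218) = Add(-247500, 218) = -247282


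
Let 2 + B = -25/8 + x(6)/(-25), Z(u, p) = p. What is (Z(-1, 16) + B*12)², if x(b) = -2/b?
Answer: 5139289/2500 ≈ 2055.7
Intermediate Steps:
B = -3067/600 (B = -2 + (-25/8 - 2/6/(-25)) = -2 + (-25*⅛ - 2*⅙*(-1/25)) = -2 + (-25/8 - ⅓*(-1/25)) = -2 + (-25/8 + 1/75) = -2 - 1867/600 = -3067/600 ≈ -5.1117)
(Z(-1, 16) + B*12)² = (16 - 3067/600*12)² = (16 - 3067/50)² = (-2267/50)² = 5139289/2500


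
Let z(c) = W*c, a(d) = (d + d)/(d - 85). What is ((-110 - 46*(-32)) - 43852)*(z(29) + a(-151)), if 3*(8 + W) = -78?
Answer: 2468605265/59 ≈ 4.1841e+7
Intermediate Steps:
W = -34 (W = -8 + (⅓)*(-78) = -8 - 26 = -34)
a(d) = 2*d/(-85 + d) (a(d) = (2*d)/(-85 + d) = 2*d/(-85 + d))
z(c) = -34*c
((-110 - 46*(-32)) - 43852)*(z(29) + a(-151)) = ((-110 - 46*(-32)) - 43852)*(-34*29 + 2*(-151)/(-85 - 151)) = ((-110 + 1472) - 43852)*(-986 + 2*(-151)/(-236)) = (1362 - 43852)*(-986 + 2*(-151)*(-1/236)) = -42490*(-986 + 151/118) = -42490*(-116197/118) = 2468605265/59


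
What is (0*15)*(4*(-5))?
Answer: 0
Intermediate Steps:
(0*15)*(4*(-5)) = 0*(-20) = 0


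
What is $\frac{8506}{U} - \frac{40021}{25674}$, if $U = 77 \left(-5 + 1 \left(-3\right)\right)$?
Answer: $- \frac{5523545}{359436} \approx -15.367$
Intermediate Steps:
$U = -616$ ($U = 77 \left(-5 - 3\right) = 77 \left(-8\right) = -616$)
$\frac{8506}{U} - \frac{40021}{25674} = \frac{8506}{-616} - \frac{40021}{25674} = 8506 \left(- \frac{1}{616}\right) - \frac{40021}{25674} = - \frac{4253}{308} - \frac{40021}{25674} = - \frac{5523545}{359436}$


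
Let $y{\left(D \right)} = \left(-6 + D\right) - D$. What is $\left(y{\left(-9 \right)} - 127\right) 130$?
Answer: $-17290$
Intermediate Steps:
$y{\left(D \right)} = -6$
$\left(y{\left(-9 \right)} - 127\right) 130 = \left(-6 - 127\right) 130 = \left(-133\right) 130 = -17290$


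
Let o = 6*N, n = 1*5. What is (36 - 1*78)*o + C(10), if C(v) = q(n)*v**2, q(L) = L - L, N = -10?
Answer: 2520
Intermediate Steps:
n = 5
o = -60 (o = 6*(-10) = -60)
q(L) = 0
C(v) = 0 (C(v) = 0*v**2 = 0)
(36 - 1*78)*o + C(10) = (36 - 1*78)*(-60) + 0 = (36 - 78)*(-60) + 0 = -42*(-60) + 0 = 2520 + 0 = 2520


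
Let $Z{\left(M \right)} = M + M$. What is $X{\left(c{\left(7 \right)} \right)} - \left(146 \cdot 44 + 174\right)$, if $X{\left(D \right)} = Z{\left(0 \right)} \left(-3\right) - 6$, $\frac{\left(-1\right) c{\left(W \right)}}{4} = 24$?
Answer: $-6604$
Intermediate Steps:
$Z{\left(M \right)} = 2 M$
$c{\left(W \right)} = -96$ ($c{\left(W \right)} = \left(-4\right) 24 = -96$)
$X{\left(D \right)} = -6$ ($X{\left(D \right)} = 2 \cdot 0 \left(-3\right) - 6 = 0 \left(-3\right) - 6 = 0 - 6 = -6$)
$X{\left(c{\left(7 \right)} \right)} - \left(146 \cdot 44 + 174\right) = -6 - \left(146 \cdot 44 + 174\right) = -6 - \left(6424 + 174\right) = -6 - 6598 = -6604$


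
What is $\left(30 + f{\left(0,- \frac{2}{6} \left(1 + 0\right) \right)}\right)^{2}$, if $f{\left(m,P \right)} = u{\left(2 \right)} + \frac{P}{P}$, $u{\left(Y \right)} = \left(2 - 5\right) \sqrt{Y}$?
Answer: $979 - 186 \sqrt{2} \approx 715.96$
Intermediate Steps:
$u{\left(Y \right)} = - 3 \sqrt{Y}$ ($u{\left(Y \right)} = \left(2 - 5\right) \sqrt{Y} = - 3 \sqrt{Y}$)
$f{\left(m,P \right)} = 1 - 3 \sqrt{2}$ ($f{\left(m,P \right)} = - 3 \sqrt{2} + \frac{P}{P} = - 3 \sqrt{2} + 1 = 1 - 3 \sqrt{2}$)
$\left(30 + f{\left(0,- \frac{2}{6} \left(1 + 0\right) \right)}\right)^{2} = \left(30 + \left(1 - 3 \sqrt{2}\right)\right)^{2} = \left(31 - 3 \sqrt{2}\right)^{2}$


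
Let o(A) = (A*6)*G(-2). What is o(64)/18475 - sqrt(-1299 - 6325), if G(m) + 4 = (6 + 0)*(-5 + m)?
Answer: -17664/18475 - 2*I*sqrt(1906) ≈ -0.9561 - 87.316*I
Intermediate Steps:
G(m) = -34 + 6*m (G(m) = -4 + (6 + 0)*(-5 + m) = -4 + 6*(-5 + m) = -4 + (-30 + 6*m) = -34 + 6*m)
o(A) = -276*A (o(A) = (A*6)*(-34 + 6*(-2)) = (6*A)*(-34 - 12) = (6*A)*(-46) = -276*A)
o(64)/18475 - sqrt(-1299 - 6325) = -276*64/18475 - sqrt(-1299 - 6325) = -17664*1/18475 - sqrt(-7624) = -17664/18475 - 2*I*sqrt(1906)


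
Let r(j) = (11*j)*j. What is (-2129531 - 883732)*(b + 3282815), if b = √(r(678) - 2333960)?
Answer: -9891984975345 - 6026526*√680641 ≈ -9.8970e+12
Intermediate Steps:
r(j) = 11*j²
b = 2*√680641 (b = √(11*678² - 2333960) = √(11*459684 - 2333960) = √(5056524 - 2333960) = √2722564 = 2*√680641 ≈ 1650.0)
(-2129531 - 883732)*(b + 3282815) = (-2129531 - 883732)*(2*√680641 + 3282815) = -3013263*(3282815 + 2*√680641) = -9891984975345 - 6026526*√680641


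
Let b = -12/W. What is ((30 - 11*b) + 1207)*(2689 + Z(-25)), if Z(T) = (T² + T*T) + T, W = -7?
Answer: 33374678/7 ≈ 4.7678e+6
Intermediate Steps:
b = 12/7 (b = -12/(-7) = -12*(-⅐) = 12/7 ≈ 1.7143)
Z(T) = T + 2*T² (Z(T) = (T² + T²) + T = 2*T² + T = T + 2*T²)
((30 - 11*b) + 1207)*(2689 + Z(-25)) = ((30 - 11*12/7) + 1207)*(2689 - 25*(1 + 2*(-25))) = ((30 - 132/7) + 1207)*(2689 - 25*(1 - 50)) = (78/7 + 1207)*(2689 - 25*(-49)) = 8527*(2689 + 1225)/7 = (8527/7)*3914 = 33374678/7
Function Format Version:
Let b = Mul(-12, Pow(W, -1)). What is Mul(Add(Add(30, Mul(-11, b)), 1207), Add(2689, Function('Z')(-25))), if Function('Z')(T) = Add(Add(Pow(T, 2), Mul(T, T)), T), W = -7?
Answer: Rational(33374678, 7) ≈ 4.7678e+6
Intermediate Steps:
b = Rational(12, 7) (b = Mul(-12, Pow(-7, -1)) = Mul(-12, Rational(-1, 7)) = Rational(12, 7) ≈ 1.7143)
Function('Z')(T) = Add(T, Mul(2, Pow(T, 2))) (Function('Z')(T) = Add(Add(Pow(T, 2), Pow(T, 2)), T) = Add(Mul(2, Pow(T, 2)), T) = Add(T, Mul(2, Pow(T, 2))))
Mul(Add(Add(30, Mul(-11, b)), 1207), Add(2689, Function('Z')(-25))) = Mul(Add(Add(30, Mul(-11, Rational(12, 7))), 1207), Add(2689, Mul(-25, Add(1, Mul(2, -25))))) = Mul(Add(Add(30, Rational(-132, 7)), 1207), Add(2689, Mul(-25, Add(1, -50)))) = Mul(Add(Rational(78, 7), 1207), Add(2689, Mul(-25, -49))) = Mul(Rational(8527, 7), Add(2689, 1225)) = Mul(Rational(8527, 7), 3914) = Rational(33374678, 7)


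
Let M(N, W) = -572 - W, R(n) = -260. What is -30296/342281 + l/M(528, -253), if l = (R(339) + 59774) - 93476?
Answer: 11614882898/109187639 ≈ 106.38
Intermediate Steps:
l = -33962 (l = (-260 + 59774) - 93476 = 59514 - 93476 = -33962)
-30296/342281 + l/M(528, -253) = -30296/342281 - 33962/(-572 - 1*(-253)) = -30296*1/342281 - 33962/(-572 + 253) = -30296/342281 - 33962/(-319) = -30296/342281 - 33962*(-1/319) = -30296/342281 + 33962/319 = 11614882898/109187639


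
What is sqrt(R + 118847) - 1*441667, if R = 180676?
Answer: -441667 + sqrt(299523) ≈ -4.4112e+5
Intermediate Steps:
sqrt(R + 118847) - 1*441667 = sqrt(180676 + 118847) - 1*441667 = sqrt(299523) - 441667 = -441667 + sqrt(299523)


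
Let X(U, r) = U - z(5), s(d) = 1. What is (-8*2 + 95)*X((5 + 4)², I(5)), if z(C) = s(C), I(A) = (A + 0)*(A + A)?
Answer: 6320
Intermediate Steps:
I(A) = 2*A² (I(A) = A*(2*A) = 2*A²)
z(C) = 1
X(U, r) = -1 + U (X(U, r) = U - 1*1 = U - 1 = -1 + U)
(-8*2 + 95)*X((5 + 4)², I(5)) = (-8*2 + 95)*(-1 + (5 + 4)²) = (-16 + 95)*(-1 + 9²) = 79*(-1 + 81) = 79*80 = 6320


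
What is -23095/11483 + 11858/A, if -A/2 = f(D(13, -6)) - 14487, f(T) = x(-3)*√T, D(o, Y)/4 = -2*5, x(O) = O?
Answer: 2*(-69285*√10 + 133247279*I)/(34449*(-4829*I + 2*√10)) ≈ -1.602 - 0.00053601*I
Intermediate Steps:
D(o, Y) = -40 (D(o, Y) = 4*(-2*5) = 4*(-10) = -40)
f(T) = -3*√T
A = 28974 + 12*I*√10 (A = -2*(-6*I*√10 - 14487) = -2*(-14487 - 6*I*√10) = 28974 + 12*I*√10 ≈ 28974.0 + 37.947*I)
-23095/11483 + 11858/A = -23095/11483 + 11858/(28974 + 12*I*√10)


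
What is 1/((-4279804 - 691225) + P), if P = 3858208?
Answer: -1/1112821 ≈ -8.9862e-7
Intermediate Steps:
1/((-4279804 - 691225) + P) = 1/((-4279804 - 691225) + 3858208) = 1/(-4971029 + 3858208) = 1/(-1112821) = -1/1112821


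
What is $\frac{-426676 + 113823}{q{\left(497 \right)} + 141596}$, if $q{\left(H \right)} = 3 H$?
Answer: $- \frac{312853}{143087} \approx -2.1865$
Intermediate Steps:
$\frac{-426676 + 113823}{q{\left(497 \right)} + 141596} = \frac{-426676 + 113823}{3 \cdot 497 + 141596} = - \frac{312853}{1491 + 141596} = - \frac{312853}{143087}$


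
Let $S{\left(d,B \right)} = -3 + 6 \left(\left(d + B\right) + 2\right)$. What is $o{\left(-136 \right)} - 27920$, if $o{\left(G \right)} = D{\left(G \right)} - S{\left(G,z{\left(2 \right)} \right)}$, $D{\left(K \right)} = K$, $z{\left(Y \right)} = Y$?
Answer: $-27261$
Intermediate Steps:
$S{\left(d,B \right)} = 9 + 6 B + 6 d$ ($S{\left(d,B \right)} = -3 + 6 \left(\left(B + d\right) + 2\right) = -3 + 6 \left(2 + B + d\right) = -3 + \left(12 + 6 B + 6 d\right) = 9 + 6 B + 6 d$)
$o{\left(G \right)} = -21 - 5 G$ ($o{\left(G \right)} = G - \left(9 + 6 \cdot 2 + 6 G\right) = G - \left(9 + 12 + 6 G\right) = G - \left(21 + 6 G\right) = -21 - 5 G$)
$o{\left(-136 \right)} - 27920 = \left(-21 - -680\right) - 27920 = \left(-21 + 680\right) - 27920 = 659 - 27920 = -27261$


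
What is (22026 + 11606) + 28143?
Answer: 61775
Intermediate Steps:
(22026 + 11606) + 28143 = 33632 + 28143 = 61775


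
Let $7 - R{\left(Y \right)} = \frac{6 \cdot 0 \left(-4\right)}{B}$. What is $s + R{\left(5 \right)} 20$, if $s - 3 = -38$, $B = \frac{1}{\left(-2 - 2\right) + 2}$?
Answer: $105$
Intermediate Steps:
$B = - \frac{1}{2}$ ($B = \frac{1}{\left(-2 - 2\right) + 2} = \frac{1}{-4 + 2} = \frac{1}{-2} = - \frac{1}{2} \approx -0.5$)
$s = -35$ ($s = 3 - 38 = -35$)
$R{\left(Y \right)} = 7$ ($R{\left(Y \right)} = 7 - \frac{6 \cdot 0 \left(-4\right)}{- \frac{1}{2}} = 7 - 0 \left(-4\right) \left(-2\right) = 7 - 0 \left(-2\right) = 7 - 0 = 7 + 0 = 7$)
$s + R{\left(5 \right)} 20 = -35 + 7 \cdot 20 = -35 + 140 = 105$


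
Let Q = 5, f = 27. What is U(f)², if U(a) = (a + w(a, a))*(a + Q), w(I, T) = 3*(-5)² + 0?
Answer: 10653696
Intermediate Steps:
w(I, T) = 75 (w(I, T) = 3*25 + 0 = 75 + 0 = 75)
U(a) = (5 + a)*(75 + a) (U(a) = (a + 75)*(a + 5) = (75 + a)*(5 + a) = (5 + a)*(75 + a))
U(f)² = (375 + 27² + 80*27)² = (375 + 729 + 2160)² = 3264² = 10653696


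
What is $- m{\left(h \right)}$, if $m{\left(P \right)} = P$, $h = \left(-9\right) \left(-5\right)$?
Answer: $-45$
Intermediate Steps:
$h = 45$
$- m{\left(h \right)} = \left(-1\right) 45 = -45$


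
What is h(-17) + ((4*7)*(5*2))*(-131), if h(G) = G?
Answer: -36697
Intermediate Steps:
h(-17) + ((4*7)*(5*2))*(-131) = -17 + ((4*7)*(5*2))*(-131) = -17 + (28*10)*(-131) = -17 + 280*(-131) = -17 - 36680 = -36697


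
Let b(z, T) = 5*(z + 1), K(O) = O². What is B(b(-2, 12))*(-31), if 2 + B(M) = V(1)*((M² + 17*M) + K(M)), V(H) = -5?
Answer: -5363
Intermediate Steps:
b(z, T) = 5 + 5*z (b(z, T) = 5*(1 + z) = 5 + 5*z)
B(M) = -2 - 85*M - 10*M² (B(M) = -2 - 5*((M² + 17*M) + M²) = -2 - 5*(2*M² + 17*M) = -2 + (-85*M - 10*M²) = -2 - 85*M - 10*M²)
B(b(-2, 12))*(-31) = (-2 - 85*(5 + 5*(-2)) - 10*(5 + 5*(-2))²)*(-31) = (-2 - 85*(5 - 10) - 10*(5 - 10)²)*(-31) = (-2 - 85*(-5) - 10*(-5)²)*(-31) = (-2 + 425 - 10*25)*(-31) = (-2 + 425 - 250)*(-31) = 173*(-31) = -5363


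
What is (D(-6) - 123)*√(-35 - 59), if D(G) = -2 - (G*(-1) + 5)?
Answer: -136*I*√94 ≈ -1318.6*I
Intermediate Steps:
D(G) = -7 + G (D(G) = -2 - (-G + 5) = -2 - (5 - G) = -2 + (-5 + G) = -7 + G)
(D(-6) - 123)*√(-35 - 59) = ((-7 - 6) - 123)*√(-35 - 59) = (-13 - 123)*√(-94) = -136*I*√94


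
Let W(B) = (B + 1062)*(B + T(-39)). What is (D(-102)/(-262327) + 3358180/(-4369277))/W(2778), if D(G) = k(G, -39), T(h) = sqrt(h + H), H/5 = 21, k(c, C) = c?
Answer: -11990278571017/166500060950975157120 + 25896929959*sqrt(66)/999000365705850942720 ≈ -7.1803e-8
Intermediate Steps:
H = 105 (H = 5*21 = 105)
T(h) = sqrt(105 + h) (T(h) = sqrt(h + 105) = sqrt(105 + h))
W(B) = (1062 + B)*(B + sqrt(66)) (W(B) = (B + 1062)*(B + sqrt(105 - 39)) = (1062 + B)*(B + sqrt(66)))
D(G) = G
(D(-102)/(-262327) + 3358180/(-4369277))/W(2778) = (-102/(-262327) + 3358180/(-4369277))/(2778**2 + 1062*2778 + 1062*sqrt(66) + 2778*sqrt(66)) = (-102*(-1/262327) + 3358180*(-1/4369277))/(7717284 + 2950236 + 1062*sqrt(66) + 2778*sqrt(66)) = (6/15431 - 3358180/4369277)/(10667520 + 3840*sqrt(66)) = -51793859918/(67422313387*(10667520 + 3840*sqrt(66)))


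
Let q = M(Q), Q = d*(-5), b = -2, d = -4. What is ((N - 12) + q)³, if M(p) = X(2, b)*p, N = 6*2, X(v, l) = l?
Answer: -64000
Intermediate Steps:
Q = 20 (Q = -4*(-5) = 20)
N = 12
M(p) = -2*p
q = -40 (q = -2*20 = -40)
((N - 12) + q)³ = ((12 - 12) - 40)³ = (0 - 40)³ = (-40)³ = -64000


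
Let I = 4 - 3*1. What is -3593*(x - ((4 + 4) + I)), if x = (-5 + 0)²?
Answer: -57488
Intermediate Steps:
I = 1 (I = 4 - 3 = 1)
x = 25 (x = (-5)² = 25)
-3593*(x - ((4 + 4) + I)) = -3593*(25 - ((4 + 4) + 1)) = -3593*(25 - (8 + 1)) = -3593*(25 - 1*9) = -3593*(25 - 9) = -3593*16 = -57488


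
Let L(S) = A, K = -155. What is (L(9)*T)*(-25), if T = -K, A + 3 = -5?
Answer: 31000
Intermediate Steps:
A = -8 (A = -3 - 5 = -8)
T = 155 (T = -1*(-155) = 155)
L(S) = -8
(L(9)*T)*(-25) = -8*155*(-25) = -1240*(-25) = 31000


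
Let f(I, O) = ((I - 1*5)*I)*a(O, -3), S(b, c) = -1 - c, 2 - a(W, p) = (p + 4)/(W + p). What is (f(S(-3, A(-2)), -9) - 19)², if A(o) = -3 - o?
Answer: 361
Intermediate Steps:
a(W, p) = 2 - (4 + p)/(W + p) (a(W, p) = 2 - (p + 4)/(W + p) = 2 - (4 + p)/(W + p))
f(I, O) = I*(-7 + 2*O)*(-5 + I)/(-3 + O) (f(I, O) = ((I - 1*5)*I)*((-4 - 3 + 2*O)/(O - 3)) = ((I - 5)*I)*((-7 + 2*O)/(-3 + O)) = ((-5 + I)*I)*((-7 + 2*O)/(-3 + O)) = (I*(-5 + I))*((-7 + 2*O)/(-3 + O)) = I*(-7 + 2*O)*(-5 + I)/(-3 + O))
(f(S(-3, A(-2)), -9) - 19)² = ((-1 - (-3 - 1*(-2)))*(-7 + 2*(-9))*(-5 + (-1 - (-3 - 1*(-2))))/(-3 - 9) - 19)² = ((-1 - (-3 + 2))*(-7 - 18)*(-5 + (-1 - (-3 + 2)))/(-12) - 19)² = ((-1 - 1*(-1))*(-1/12)*(-25)*(-5 + (-1 - 1*(-1))) - 19)² = ((-1 + 1)*(-1/12)*(-25)*(-5 + (-1 + 1)) - 19)² = (0*(-1/12)*(-25)*(-5 + 0) - 19)² = (0*(-1/12)*(-25)*(-5) - 19)² = (0 - 19)² = (-19)² = 361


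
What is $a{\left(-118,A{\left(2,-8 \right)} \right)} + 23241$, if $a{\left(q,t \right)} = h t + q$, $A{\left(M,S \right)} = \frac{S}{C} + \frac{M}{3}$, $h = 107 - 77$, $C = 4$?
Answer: $23083$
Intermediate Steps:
$h = 30$ ($h = 107 - 77 = 30$)
$A{\left(M,S \right)} = \frac{M}{3} + \frac{S}{4}$ ($A{\left(M,S \right)} = \frac{S}{4} + \frac{M}{3} = \frac{M}{3} + \frac{S}{4}$)
$a{\left(q,t \right)} = q + 30 t$ ($a{\left(q,t \right)} = 30 t + q = q + 30 t$)
$a{\left(-118,A{\left(2,-8 \right)} \right)} + 23241 = \left(-118 + 30 \left(\frac{1}{3} \cdot 2 + \frac{1}{4} \left(-8\right)\right)\right) + 23241 = \left(-118 + 30 \left(\frac{2}{3} - 2\right)\right) + 23241 = \left(-118 + 30 \left(- \frac{4}{3}\right)\right) + 23241 = \left(-118 - 40\right) + 23241 = -158 + 23241 = 23083$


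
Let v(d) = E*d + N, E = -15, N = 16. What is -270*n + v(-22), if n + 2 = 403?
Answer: -107924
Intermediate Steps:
n = 401 (n = -2 + 403 = 401)
v(d) = 16 - 15*d (v(d) = -15*d + 16 = 16 - 15*d)
-270*n + v(-22) = -270*401 + (16 - 15*(-22)) = -108270 + (16 + 330) = -108270 + 346 = -107924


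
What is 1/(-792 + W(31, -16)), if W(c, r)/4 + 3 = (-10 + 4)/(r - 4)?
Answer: -5/4014 ≈ -0.0012456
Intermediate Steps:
W(c, r) = -12 - 24/(-4 + r) (W(c, r) = -12 + 4*((-10 + 4)/(r - 4)) = -12 + 4*(-6/(-4 + r)) = -12 - 24/(-4 + r))
1/(-792 + W(31, -16)) = 1/(-792 + 12*(2 - 1*(-16))/(-4 - 16)) = 1/(-792 + 12*(2 + 16)/(-20)) = 1/(-792 + 12*(-1/20)*18) = 1/(-792 - 54/5) = 1/(-4014/5) = -5/4014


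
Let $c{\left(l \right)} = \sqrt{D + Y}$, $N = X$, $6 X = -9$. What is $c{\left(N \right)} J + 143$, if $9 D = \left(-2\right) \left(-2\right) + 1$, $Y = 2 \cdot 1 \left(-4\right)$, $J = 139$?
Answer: $143 + \frac{139 i \sqrt{67}}{3} \approx 143.0 + 379.25 i$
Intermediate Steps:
$X = - \frac{3}{2}$ ($X = \frac{1}{6} \left(-9\right) = - \frac{3}{2} \approx -1.5$)
$Y = -8$ ($Y = 2 \left(-4\right) = -8$)
$N = - \frac{3}{2} \approx -1.5$
$D = \frac{5}{9}$ ($D = \frac{\left(-2\right) \left(-2\right) + 1}{9} = \frac{4 + 1}{9} = \frac{1}{9} \cdot 5 = \frac{5}{9} \approx 0.55556$)
$c{\left(l \right)} = \frac{i \sqrt{67}}{3}$ ($c{\left(l \right)} = \sqrt{\frac{5}{9} - 8} = \sqrt{- \frac{67}{9}} = \frac{i \sqrt{67}}{3}$)
$c{\left(N \right)} J + 143 = \frac{i \sqrt{67}}{3} \cdot 139 + 143 = \frac{139 i \sqrt{67}}{3} + 143 = 143 + \frac{139 i \sqrt{67}}{3}$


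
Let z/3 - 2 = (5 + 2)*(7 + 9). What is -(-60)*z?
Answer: 20520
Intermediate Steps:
z = 342 (z = 6 + 3*((5 + 2)*(7 + 9)) = 6 + 3*(7*16) = 6 + 3*112 = 6 + 336 = 342)
-(-60)*z = -(-60)*342 = -12*(-1710) = 20520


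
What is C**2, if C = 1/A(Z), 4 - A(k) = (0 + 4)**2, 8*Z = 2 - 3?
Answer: 1/144 ≈ 0.0069444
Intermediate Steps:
Z = -1/8 (Z = (2 - 3)/8 = (1/8)*(-1) = -1/8 ≈ -0.12500)
A(k) = -12 (A(k) = 4 - (0 + 4)**2 = 4 - 1*4**2 = 4 - 1*16 = 4 - 16 = -12)
C = -1/12 (C = 1/(-12) = -1/12 ≈ -0.083333)
C**2 = (-1/12)**2 = 1/144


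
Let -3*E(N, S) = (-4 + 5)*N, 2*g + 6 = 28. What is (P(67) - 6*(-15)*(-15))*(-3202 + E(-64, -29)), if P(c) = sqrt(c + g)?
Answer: 4293900 - 9542*sqrt(78)/3 ≈ 4.2658e+6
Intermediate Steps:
g = 11 (g = -3 + (1/2)*28 = -3 + 14 = 11)
E(N, S) = -N/3 (E(N, S) = -(-4 + 5)*N/3 = -N/3)
P(c) = sqrt(11 + c) (P(c) = sqrt(c + 11) = sqrt(11 + c))
(P(67) - 6*(-15)*(-15))*(-3202 + E(-64, -29)) = (sqrt(11 + 67) - 6*(-15)*(-15))*(-3202 - 1/3*(-64)) = (sqrt(78) + 90*(-15))*(-3202 + 64/3) = (sqrt(78) - 1350)*(-9542/3) = (-1350 + sqrt(78))*(-9542/3) = 4293900 - 9542*sqrt(78)/3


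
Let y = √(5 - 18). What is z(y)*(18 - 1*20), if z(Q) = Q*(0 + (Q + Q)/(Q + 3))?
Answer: 78/11 - 26*I*√13/11 ≈ 7.0909 - 8.5222*I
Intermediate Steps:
y = I*√13 (y = √(-13) = I*√13 ≈ 3.6056*I)
z(Q) = 2*Q²/(3 + Q) (z(Q) = Q*(0 + (2*Q)/(3 + Q)) = Q*(0 + 2*Q/(3 + Q)) = Q*(2*Q/(3 + Q)) = 2*Q²/(3 + Q))
z(y)*(18 - 1*20) = (2*(I*√13)²/(3 + I*√13))*(18 - 1*20) = (2*(-13)/(3 + I*√13))*(18 - 20) = -26/(3 + I*√13)*(-2) = 52/(3 + I*√13)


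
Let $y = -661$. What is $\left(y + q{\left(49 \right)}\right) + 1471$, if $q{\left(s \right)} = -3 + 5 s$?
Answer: $1052$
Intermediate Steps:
$\left(y + q{\left(49 \right)}\right) + 1471 = \left(-661 + \left(-3 + 5 \cdot 49\right)\right) + 1471 = \left(-661 + \left(-3 + 245\right)\right) + 1471 = \left(-661 + 242\right) + 1471 = -419 + 1471 = 1052$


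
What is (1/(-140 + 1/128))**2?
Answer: 16384/321090561 ≈ 5.1026e-5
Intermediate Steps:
(1/(-140 + 1/128))**2 = (1/(-17919/128))**2 = (-128/17919)**2 = 16384/321090561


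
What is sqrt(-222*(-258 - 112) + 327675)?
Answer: 3*sqrt(45535) ≈ 640.17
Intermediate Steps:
sqrt(-222*(-258 - 112) + 327675) = sqrt(-222*(-370) + 327675) = sqrt(82140 + 327675) = sqrt(409815) = 3*sqrt(45535)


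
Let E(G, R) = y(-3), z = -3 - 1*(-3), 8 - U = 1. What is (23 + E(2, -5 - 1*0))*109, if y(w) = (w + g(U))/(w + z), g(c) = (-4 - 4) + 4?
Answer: 8284/3 ≈ 2761.3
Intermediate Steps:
U = 7 (U = 8 - 1*1 = 8 - 1 = 7)
g(c) = -4 (g(c) = -8 + 4 = -4)
z = 0 (z = -3 + 3 = 0)
y(w) = (-4 + w)/w (y(w) = (w - 4)/(w + 0) = (-4 + w)/w)
E(G, R) = 7/3 (E(G, R) = (-4 - 3)/(-3) = -1/3*(-7) = 7/3)
(23 + E(2, -5 - 1*0))*109 = (23 + 7/3)*109 = (76/3)*109 = 8284/3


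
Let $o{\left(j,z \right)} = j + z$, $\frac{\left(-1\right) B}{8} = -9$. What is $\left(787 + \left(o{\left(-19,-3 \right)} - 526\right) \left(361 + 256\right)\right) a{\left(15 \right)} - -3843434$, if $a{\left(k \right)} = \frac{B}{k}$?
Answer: $\frac{11121274}{5} \approx 2.2243 \cdot 10^{6}$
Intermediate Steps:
$B = 72$ ($B = \left(-8\right) \left(-9\right) = 72$)
$a{\left(k \right)} = \frac{72}{k}$
$\left(787 + \left(o{\left(-19,-3 \right)} - 526\right) \left(361 + 256\right)\right) a{\left(15 \right)} - -3843434 = \left(787 + \left(\left(-19 - 3\right) - 526\right) \left(361 + 256\right)\right) \frac{72}{15} - -3843434 = \left(787 + \left(-22 - 526\right) 617\right) 72 \cdot \frac{1}{15} + 3843434 = \left(787 - 338116\right) \frac{24}{5} + 3843434 = \left(-337329\right) \frac{24}{5} + 3843434 = - \frac{8095896}{5} + 3843434 = \frac{11121274}{5}$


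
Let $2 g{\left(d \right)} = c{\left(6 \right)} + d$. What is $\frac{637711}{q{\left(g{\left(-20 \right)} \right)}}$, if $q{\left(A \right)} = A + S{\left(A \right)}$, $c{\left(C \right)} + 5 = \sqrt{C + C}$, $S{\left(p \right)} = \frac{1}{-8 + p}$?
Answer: $- \frac{17808717386}{343803} - \frac{471906140 \sqrt{3}}{114601} \approx -58931.0$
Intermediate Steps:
$c{\left(C \right)} = -5 + \sqrt{2} \sqrt{C}$ ($c{\left(C \right)} = -5 + \sqrt{C + C} = -5 + \sqrt{2 C} = -5 + \sqrt{2} \sqrt{C}$)
$g{\left(d \right)} = - \frac{5}{2} + \sqrt{3} + \frac{d}{2}$ ($g{\left(d \right)} = \frac{\left(-5 + \sqrt{2} \sqrt{6}\right) + d}{2} = \frac{\left(-5 + 2 \sqrt{3}\right) + d}{2} = \frac{-5 + d + 2 \sqrt{3}}{2} = - \frac{5}{2} + \sqrt{3} + \frac{d}{2}$)
$q{\left(A \right)} = A + \frac{1}{-8 + A}$
$\frac{637711}{q{\left(g{\left(-20 \right)} \right)}} = \frac{637711}{\frac{1}{-8 + \left(- \frac{5}{2} + \sqrt{3} + \frac{1}{2} \left(-20\right)\right)} \left(1 + \left(- \frac{5}{2} + \sqrt{3} + \frac{1}{2} \left(-20\right)\right) \left(-8 + \left(- \frac{5}{2} + \sqrt{3} + \frac{1}{2} \left(-20\right)\right)\right)\right)} = \frac{637711}{\frac{1}{-8 - \left(\frac{25}{2} - \sqrt{3}\right)} \left(1 + \left(- \frac{5}{2} + \sqrt{3} - 10\right) \left(-8 - \left(\frac{25}{2} - \sqrt{3}\right)\right)\right)} = \frac{637711}{\frac{1}{-8 - \left(\frac{25}{2} - \sqrt{3}\right)} \left(1 + \left(- \frac{25}{2} + \sqrt{3}\right) \left(-8 - \left(\frac{25}{2} - \sqrt{3}\right)\right)\right)} = \frac{637711}{\frac{1}{- \frac{41}{2} + \sqrt{3}} \left(1 + \left(- \frac{25}{2} + \sqrt{3}\right) \left(- \frac{41}{2} + \sqrt{3}\right)\right)} = \frac{637711}{\frac{1}{- \frac{41}{2} + \sqrt{3}} \left(1 + \left(- \frac{41}{2} + \sqrt{3}\right) \left(- \frac{25}{2} + \sqrt{3}\right)\right)} = 637711 \frac{- \frac{41}{2} + \sqrt{3}}{1 + \left(- \frac{41}{2} + \sqrt{3}\right) \left(- \frac{25}{2} + \sqrt{3}\right)} = \frac{637711 \left(- \frac{41}{2} + \sqrt{3}\right)}{1 + \left(- \frac{41}{2} + \sqrt{3}\right) \left(- \frac{25}{2} + \sqrt{3}\right)}$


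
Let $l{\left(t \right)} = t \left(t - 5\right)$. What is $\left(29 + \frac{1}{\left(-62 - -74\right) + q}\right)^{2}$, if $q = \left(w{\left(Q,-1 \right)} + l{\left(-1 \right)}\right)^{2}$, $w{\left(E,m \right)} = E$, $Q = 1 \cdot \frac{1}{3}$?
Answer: $\frac{185232100}{219961} \approx 842.11$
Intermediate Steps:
$Q = \frac{1}{3}$ ($Q = 1 \cdot \frac{1}{3} = \frac{1}{3} \approx 0.33333$)
$l{\left(t \right)} = t \left(-5 + t\right)$
$q = \frac{361}{9}$ ($q = \left(\frac{1}{3} - \left(-5 - 1\right)\right)^{2} = \left(\frac{1}{3} - -6\right)^{2} = \left(\frac{1}{3} + 6\right)^{2} = \left(\frac{19}{3}\right)^{2} = \frac{361}{9} \approx 40.111$)
$\left(29 + \frac{1}{\left(-62 - -74\right) + q}\right)^{2} = \left(29 + \frac{1}{\left(-62 - -74\right) + \frac{361}{9}}\right)^{2} = \left(29 + \frac{1}{\left(-62 + 74\right) + \frac{361}{9}}\right)^{2} = \left(29 + \frac{1}{12 + \frac{361}{9}}\right)^{2} = \left(29 + \frac{1}{\frac{469}{9}}\right)^{2} = \left(29 + \frac{9}{469}\right)^{2} = \left(\frac{13610}{469}\right)^{2} = \frac{185232100}{219961}$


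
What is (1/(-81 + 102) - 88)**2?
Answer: 3411409/441 ≈ 7735.6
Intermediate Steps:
(1/(-81 + 102) - 88)**2 = (1/21 - 88)**2 = (-1847/21)**2 = 3411409/441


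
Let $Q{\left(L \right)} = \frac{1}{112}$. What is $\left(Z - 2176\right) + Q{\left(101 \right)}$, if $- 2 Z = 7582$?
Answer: $- \frac{668303}{112} \approx -5967.0$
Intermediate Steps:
$Z = -3791$ ($Z = \left(- \frac{1}{2}\right) 7582 = -3791$)
$Q{\left(L \right)} = \frac{1}{112}$
$\left(Z - 2176\right) + Q{\left(101 \right)} = \left(-3791 - 2176\right) + \frac{1}{112} = -5967 + \frac{1}{112} = - \frac{668303}{112}$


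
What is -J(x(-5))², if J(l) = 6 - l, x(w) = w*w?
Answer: -361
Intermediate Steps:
x(w) = w²
-J(x(-5))² = -(6 - 1*(-5)²)² = -(6 - 1*25)² = -(6 - 25)² = -1*(-19)² = -1*361 = -361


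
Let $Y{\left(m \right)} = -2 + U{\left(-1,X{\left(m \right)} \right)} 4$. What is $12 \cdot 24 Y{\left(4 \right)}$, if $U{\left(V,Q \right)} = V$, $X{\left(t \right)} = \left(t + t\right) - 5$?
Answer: $-1728$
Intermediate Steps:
$X{\left(t \right)} = -5 + 2 t$ ($X{\left(t \right)} = 2 t - 5 = -5 + 2 t$)
$Y{\left(m \right)} = -6$ ($Y{\left(m \right)} = -2 - 4 = -6$)
$12 \cdot 24 Y{\left(4 \right)} = 12 \cdot 24 \left(-6\right) = 288 \left(-6\right) = -1728$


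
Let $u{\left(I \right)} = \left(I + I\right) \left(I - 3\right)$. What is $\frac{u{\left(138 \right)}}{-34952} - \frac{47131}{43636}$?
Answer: $- \frac{409150009}{190645684} \approx -2.1461$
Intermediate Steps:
$u{\left(I \right)} = 2 I \left(-3 + I\right)$
$\frac{u{\left(138 \right)}}{-34952} - \frac{47131}{43636} = \frac{2 \cdot 138 \left(-3 + 138\right)}{-34952} - \frac{47131}{43636} = 2 \cdot 138 \cdot 135 \left(- \frac{1}{34952}\right) - \frac{47131}{43636} = 37260 \left(- \frac{1}{34952}\right) - \frac{47131}{43636} = - \frac{9315}{8738} - \frac{47131}{43636} = - \frac{409150009}{190645684}$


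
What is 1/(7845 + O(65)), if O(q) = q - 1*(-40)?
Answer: 1/7950 ≈ 0.00012579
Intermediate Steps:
O(q) = 40 + q (O(q) = q + 40 = 40 + q)
1/(7845 + O(65)) = 1/(7845 + (40 + 65)) = 1/(7845 + 105) = 1/7950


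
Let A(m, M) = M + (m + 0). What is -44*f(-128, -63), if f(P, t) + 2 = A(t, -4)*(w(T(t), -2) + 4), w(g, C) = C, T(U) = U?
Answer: 5984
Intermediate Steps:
A(m, M) = M + m
f(P, t) = -10 + 2*t (f(P, t) = -2 + (-4 + t)*(-2 + 4) = -2 + (-4 + t)*2 = -2 + (-8 + 2*t) = -10 + 2*t)
-44*f(-128, -63) = -44*(-10 + 2*(-63)) = -44*(-10 - 126) = -44*(-136) = 5984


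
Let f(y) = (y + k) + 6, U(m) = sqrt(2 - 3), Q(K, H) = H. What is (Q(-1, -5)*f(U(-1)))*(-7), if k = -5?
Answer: 35 + 35*I ≈ 35.0 + 35.0*I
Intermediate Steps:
U(m) = I (U(m) = sqrt(-1) = I)
f(y) = 1 + y (f(y) = (y - 5) + 6 = (-5 + y) + 6 = 1 + y)
(Q(-1, -5)*f(U(-1)))*(-7) = -5*(1 + I)*(-7) = (-5 - 5*I)*(-7) = 35 + 35*I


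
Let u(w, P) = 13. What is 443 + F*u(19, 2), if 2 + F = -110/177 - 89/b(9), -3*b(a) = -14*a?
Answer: 945043/2478 ≈ 381.37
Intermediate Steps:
b(a) = 14*a/3 (b(a) = -(-14)*a/3 = 14*a/3)
F = -11747/2478 (F = -2 + (-110/177 - 89/((14/3)*9)) = -2 + (-110*1/177 - 89/42) = -2 + (-110/177 - 89*1/42) = -2 + (-110/177 - 89/42) = -2 - 6791/2478 = -11747/2478 ≈ -4.7405)
443 + F*u(19, 2) = 443 - 11747/2478*13 = 443 - 152711/2478 = 945043/2478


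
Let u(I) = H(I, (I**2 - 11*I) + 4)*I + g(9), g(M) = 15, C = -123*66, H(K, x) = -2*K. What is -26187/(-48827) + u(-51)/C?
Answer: 155283905/132125862 ≈ 1.1753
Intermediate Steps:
C = -8118
u(I) = 15 - 2*I**2 (u(I) = (-2*I)*I + 15 = -2*I**2 + 15 = 15 - 2*I**2)
-26187/(-48827) + u(-51)/C = -26187/(-48827) + (15 - 2*(-51)**2)/(-8118) = -26187*(-1/48827) + (15 - 2*2601)*(-1/8118) = 26187/48827 + (15 - 5202)*(-1/8118) = 26187/48827 - 5187*(-1/8118) = 26187/48827 + 1729/2706 = 155283905/132125862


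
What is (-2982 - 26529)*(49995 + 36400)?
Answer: -2549602845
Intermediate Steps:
(-2982 - 26529)*(49995 + 36400) = -29511*86395 = -2549602845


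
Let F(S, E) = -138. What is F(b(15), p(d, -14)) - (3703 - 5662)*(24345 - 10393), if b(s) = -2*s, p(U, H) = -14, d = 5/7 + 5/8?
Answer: 27331830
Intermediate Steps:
d = 75/56 (d = 5*(⅐) + 5*(⅛) = 5/7 + 5/8 = 75/56 ≈ 1.3393)
F(b(15), p(d, -14)) - (3703 - 5662)*(24345 - 10393) = -138 - (3703 - 5662)*(24345 - 10393) = -138 - (-1959)*13952 = -138 - 1*(-27331968) = -138 + 27331968 = 27331830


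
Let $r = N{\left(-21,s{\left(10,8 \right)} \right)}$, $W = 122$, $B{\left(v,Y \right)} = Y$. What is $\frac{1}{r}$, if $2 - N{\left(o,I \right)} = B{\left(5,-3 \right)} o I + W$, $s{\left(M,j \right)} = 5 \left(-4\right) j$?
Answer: $\frac{1}{9960} \approx 0.0001004$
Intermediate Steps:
$s{\left(M,j \right)} = - 20 j$
$N{\left(o,I \right)} = -120 + 3 I o$ ($N{\left(o,I \right)} = 2 - \left(- 3 o I + 122\right) = 2 - \left(- 3 I o + 122\right) = 2 - \left(122 - 3 I o\right) = 2 + \left(-122 + 3 I o\right) = -120 + 3 I o$)
$r = 9960$ ($r = -120 + 3 \left(\left(-20\right) 8\right) \left(-21\right) = -120 + 3 \left(-160\right) \left(-21\right) = -120 + 10080 = 9960$)
$\frac{1}{r} = \frac{1}{9960}$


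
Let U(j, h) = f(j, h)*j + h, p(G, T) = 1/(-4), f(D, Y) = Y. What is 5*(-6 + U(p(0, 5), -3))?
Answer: -165/4 ≈ -41.250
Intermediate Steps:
p(G, T) = -¼
U(j, h) = h + h*j (U(j, h) = h*j + h = h + h*j)
5*(-6 + U(p(0, 5), -3)) = 5*(-6 - 3*(1 - ¼)) = 5*(-6 - 3*¾) = 5*(-6 - 9/4) = 5*(-33/4) = -165/4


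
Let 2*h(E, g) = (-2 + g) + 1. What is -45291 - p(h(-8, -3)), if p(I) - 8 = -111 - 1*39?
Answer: -45149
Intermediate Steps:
h(E, g) = -1/2 + g/2 (h(E, g) = ((-2 + g) + 1)/2 = (-1 + g)/2 = -1/2 + g/2)
p(I) = -142 (p(I) = 8 + (-111 - 1*39) = 8 + (-111 - 39) = 8 - 150 = -142)
-45291 - p(h(-8, -3)) = -45291 - 1*(-142) = -45291 + 142 = -45149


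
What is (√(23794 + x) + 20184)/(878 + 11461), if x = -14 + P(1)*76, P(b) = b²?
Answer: 6728/4113 + 4*√1491/12339 ≈ 1.6483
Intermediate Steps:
x = 62 (x = -14 + 1²*76 = -14 + 1*76 = -14 + 76 = 62)
(√(23794 + x) + 20184)/(878 + 11461) = (√(23794 + 62) + 20184)/(878 + 11461) = (√23856 + 20184)/12339 = (4*√1491 + 20184)*(1/12339) = (20184 + 4*√1491)*(1/12339) = 6728/4113 + 4*√1491/12339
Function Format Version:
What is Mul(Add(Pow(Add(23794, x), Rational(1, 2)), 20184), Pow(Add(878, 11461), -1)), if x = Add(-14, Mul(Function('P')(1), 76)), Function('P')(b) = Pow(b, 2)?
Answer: Add(Rational(6728, 4113), Mul(Rational(4, 12339), Pow(1491, Rational(1, 2)))) ≈ 1.6483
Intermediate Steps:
x = 62 (x = Add(-14, Mul(Pow(1, 2), 76)) = Add(-14, Mul(1, 76)) = Add(-14, 76) = 62)
Mul(Add(Pow(Add(23794, x), Rational(1, 2)), 20184), Pow(Add(878, 11461), -1)) = Mul(Add(Pow(Add(23794, 62), Rational(1, 2)), 20184), Pow(Add(878, 11461), -1)) = Mul(Add(Pow(23856, Rational(1, 2)), 20184), Pow(12339, -1)) = Mul(Add(Mul(4, Pow(1491, Rational(1, 2))), 20184), Rational(1, 12339)) = Mul(Add(20184, Mul(4, Pow(1491, Rational(1, 2)))), Rational(1, 12339)) = Add(Rational(6728, 4113), Mul(Rational(4, 12339), Pow(1491, Rational(1, 2))))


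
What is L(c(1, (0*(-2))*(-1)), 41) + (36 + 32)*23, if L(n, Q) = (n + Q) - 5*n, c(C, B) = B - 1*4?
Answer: 1621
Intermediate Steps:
c(C, B) = -4 + B (c(C, B) = B - 4 = -4 + B)
L(n, Q) = Q - 4*n (L(n, Q) = (Q + n) - 5*n = Q - 4*n)
L(c(1, (0*(-2))*(-1)), 41) + (36 + 32)*23 = (41 - 4*(-4 + (0*(-2))*(-1))) + (36 + 32)*23 = (41 - 4*(-4 + 0*(-1))) + 68*23 = (41 - 4*(-4 + 0)) + 1564 = (41 - 4*(-4)) + 1564 = (41 + 16) + 1564 = 57 + 1564 = 1621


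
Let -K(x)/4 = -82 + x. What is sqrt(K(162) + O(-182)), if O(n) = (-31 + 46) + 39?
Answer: I*sqrt(266) ≈ 16.31*I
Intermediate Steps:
O(n) = 54 (O(n) = 15 + 39 = 54)
K(x) = 328 - 4*x (K(x) = -4*(-82 + x) = 328 - 4*x)
sqrt(K(162) + O(-182)) = sqrt((328 - 4*162) + 54) = sqrt((328 - 648) + 54) = sqrt(-320 + 54) = sqrt(-266) = I*sqrt(266)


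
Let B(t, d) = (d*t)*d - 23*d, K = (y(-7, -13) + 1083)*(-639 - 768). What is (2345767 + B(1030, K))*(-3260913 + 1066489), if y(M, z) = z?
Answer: -5122872253674291793688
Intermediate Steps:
K = -1505490 (K = (-13 + 1083)*(-639 - 768) = 1070*(-1407) = -1505490)
B(t, d) = -23*d + t*d² (B(t, d) = t*d² - 23*d = -23*d + t*d²)
(2345767 + B(1030, K))*(-3260913 + 1066489) = (2345767 - 1505490*(-23 - 1505490*1030))*(-3260913 + 1066489) = (2345767 - 1505490*(-23 - 1550654700))*(-2194424) = (2345767 - 1505490*(-1550654723))*(-2194424) = (2345767 + 2334495178929270)*(-2194424) = 2334495181275037*(-2194424) = -5122872253674291793688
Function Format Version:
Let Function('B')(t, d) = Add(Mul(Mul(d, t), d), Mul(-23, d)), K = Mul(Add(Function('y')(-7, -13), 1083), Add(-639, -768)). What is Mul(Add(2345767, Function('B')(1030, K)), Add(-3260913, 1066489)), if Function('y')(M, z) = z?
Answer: -5122872253674291793688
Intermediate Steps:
K = -1505490 (K = Mul(Add(-13, 1083), Add(-639, -768)) = Mul(1070, -1407) = -1505490)
Function('B')(t, d) = Add(Mul(-23, d), Mul(t, Pow(d, 2))) (Function('B')(t, d) = Add(Mul(t, Pow(d, 2)), Mul(-23, d)) = Add(Mul(-23, d), Mul(t, Pow(d, 2))))
Mul(Add(2345767, Function('B')(1030, K)), Add(-3260913, 1066489)) = Mul(Add(2345767, Mul(-1505490, Add(-23, Mul(-1505490, 1030)))), Add(-3260913, 1066489)) = Mul(Add(2345767, Mul(-1505490, Add(-23, -1550654700))), -2194424) = Mul(Add(2345767, Mul(-1505490, -1550654723)), -2194424) = Mul(Add(2345767, 2334495178929270), -2194424) = Mul(2334495181275037, -2194424) = -5122872253674291793688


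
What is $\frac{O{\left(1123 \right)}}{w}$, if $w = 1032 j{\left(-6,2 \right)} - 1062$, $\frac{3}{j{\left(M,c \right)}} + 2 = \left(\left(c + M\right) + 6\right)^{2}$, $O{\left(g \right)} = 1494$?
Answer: $\frac{83}{27} \approx 3.0741$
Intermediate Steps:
$j{\left(M,c \right)} = \frac{3}{-2 + \left(6 + M + c\right)^{2}}$ ($j{\left(M,c \right)} = \frac{3}{-2 + \left(\left(c + M\right) + 6\right)^{2}} = \frac{3}{-2 + \left(\left(M + c\right) + 6\right)^{2}} = \frac{3}{-2 + \left(6 + M + c\right)^{2}}$)
$w = 486$ ($w = 1032 \frac{3}{-2 + \left(6 - 6 + 2\right)^{2}} - 1062 = 1032 \frac{3}{-2 + 2^{2}} - 1062 = 1032 \frac{3}{-2 + 4} - 1062 = 1032 \cdot \frac{3}{2} - 1062 = 1548 - 1062 = 486$)
$\frac{O{\left(1123 \right)}}{w} = \frac{1494}{486} = 1494 \cdot \frac{1}{486} = \frac{83}{27}$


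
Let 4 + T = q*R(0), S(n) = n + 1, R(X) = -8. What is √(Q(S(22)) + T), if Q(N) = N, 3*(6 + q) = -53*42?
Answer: 3*√667 ≈ 77.479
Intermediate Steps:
q = -748 (q = -6 + (-53*42)/3 = -6 + (⅓)*(-2226) = -6 - 742 = -748)
S(n) = 1 + n
T = 5980 (T = -4 - 748*(-8) = -4 + 5984 = 5980)
√(Q(S(22)) + T) = √((1 + 22) + 5980) = √(23 + 5980) = √6003 = 3*√667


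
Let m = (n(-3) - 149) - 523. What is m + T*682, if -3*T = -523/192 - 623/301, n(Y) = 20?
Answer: 5421389/12384 ≈ 437.77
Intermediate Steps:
T = 39577/24768 (T = -(-523/192 - 623/301)/3 = -(-523*1/192 - 623*1/301)/3 = -(-523/192 - 89/43)/3 = -⅓*(-39577/8256) = 39577/24768 ≈ 1.5979)
m = -652 (m = (20 - 149) - 523 = -129 - 523 = -652)
m + T*682 = -652 + (39577/24768)*682 = -652 + 13495757/12384 = 5421389/12384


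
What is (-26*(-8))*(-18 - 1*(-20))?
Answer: 416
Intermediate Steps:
(-26*(-8))*(-18 - 1*(-20)) = 208*(-18 + 20) = 208*2 = 416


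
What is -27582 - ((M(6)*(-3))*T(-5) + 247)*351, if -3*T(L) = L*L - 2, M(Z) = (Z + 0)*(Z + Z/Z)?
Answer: -453345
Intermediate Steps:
M(Z) = Z*(1 + Z) (M(Z) = Z*(Z + 1) = Z*(1 + Z))
T(L) = ⅔ - L²/3 (T(L) = -(L*L - 2)/3 = -(L² - 2)/3 = -(-2 + L²)/3 = ⅔ - L²/3)
-27582 - ((M(6)*(-3))*T(-5) + 247)*351 = -27582 - (((6*(1 + 6))*(-3))*(⅔ - ⅓*(-5)²) + 247)*351 = -27582 - (((6*7)*(-3))*(⅔ - ⅓*25) + 247)*351 = -27582 - ((42*(-3))*(⅔ - 25/3) + 247)*351 = -27582 - (-126*(-23/3) + 247)*351 = -27582 - (966 + 247)*351 = -27582 - 1213*351 = -27582 - 1*425763 = -27582 - 425763 = -453345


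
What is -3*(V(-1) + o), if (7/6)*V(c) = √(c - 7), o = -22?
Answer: 66 - 36*I*√2/7 ≈ 66.0 - 7.2731*I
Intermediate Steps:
V(c) = 6*√(-7 + c)/7 (V(c) = 6*√(c - 7)/7 = 6*√(-7 + c)/7)
-3*(V(-1) + o) = -3*(6*√(-7 - 1)/7 - 22) = -3*(6*√(-8)/7 - 22) = -3*(6*(2*I*√2)/7 - 22) = -3*(12*I*√2/7 - 22) = -3*(-22 + 12*I*√2/7) = 66 - 36*I*√2/7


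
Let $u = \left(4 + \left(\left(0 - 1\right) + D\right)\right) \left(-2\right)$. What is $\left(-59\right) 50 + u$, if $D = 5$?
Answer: $-2966$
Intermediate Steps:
$u = -16$ ($u = \left(4 + \left(\left(0 - 1\right) + 5\right)\right) \left(-2\right) = \left(4 + \left(-1 + 5\right)\right) \left(-2\right) = \left(4 + 4\right) \left(-2\right) = 8 \left(-2\right) = -16$)
$\left(-59\right) 50 + u = \left(-59\right) 50 - 16 = -2950 - 16 = -2966$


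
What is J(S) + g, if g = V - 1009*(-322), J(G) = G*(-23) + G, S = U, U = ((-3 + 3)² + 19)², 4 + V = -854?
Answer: 316098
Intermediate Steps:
V = -858 (V = -4 - 854 = -858)
U = 361 (U = (0² + 19)² = (0 + 19)² = 19² = 361)
S = 361
J(G) = -22*G (J(G) = -23*G + G = -22*G)
g = 324040 (g = -858 - 1009*(-322) = -858 + 324898 = 324040)
J(S) + g = -22*361 + 324040 = -7942 + 324040 = 316098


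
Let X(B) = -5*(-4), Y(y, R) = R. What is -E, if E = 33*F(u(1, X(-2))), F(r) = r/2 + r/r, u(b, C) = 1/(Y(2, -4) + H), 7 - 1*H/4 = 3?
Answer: -275/8 ≈ -34.375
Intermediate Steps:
X(B) = 20
H = 16 (H = 28 - 4*3 = 28 - 12 = 16)
u(b, C) = 1/12 (u(b, C) = 1/(-4 + 16) = 1/12)
F(r) = 1 + r/2 (F(r) = r*(½) + 1 = r/2 + 1 = 1 + r/2)
E = 275/8 (E = 33*(1 + (½)*(1/12)) = 33*(1 + 1/24) = 33*(25/24) = 275/8 ≈ 34.375)
-E = -1*275/8 = -275/8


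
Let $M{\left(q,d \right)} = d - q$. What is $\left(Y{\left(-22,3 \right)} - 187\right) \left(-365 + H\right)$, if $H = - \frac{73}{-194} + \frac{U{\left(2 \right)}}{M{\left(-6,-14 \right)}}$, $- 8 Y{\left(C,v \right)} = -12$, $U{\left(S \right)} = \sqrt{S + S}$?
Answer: $\frac{52522841}{776} \approx 67684.0$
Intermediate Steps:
$U{\left(S \right)} = \sqrt{2} \sqrt{S}$ ($U{\left(S \right)} = \sqrt{2 S} = \sqrt{2} \sqrt{S}$)
$Y{\left(C,v \right)} = \frac{3}{2}$ ($Y{\left(C,v \right)} = \left(- \frac{1}{8}\right) \left(-12\right) = \frac{3}{2}$)
$H = \frac{49}{388}$ ($H = - \frac{73}{-194} + \frac{\sqrt{2} \sqrt{2}}{-14 - -6} = \left(-73\right) \left(- \frac{1}{194}\right) + \frac{2}{-14 + 6} = \frac{73}{194} + \frac{2}{-8} = \frac{73}{194} + 2 \left(- \frac{1}{8}\right) = \frac{73}{194} - \frac{1}{4} = \frac{49}{388} \approx 0.12629$)
$\left(Y{\left(-22,3 \right)} - 187\right) \left(-365 + H\right) = \left(\frac{3}{2} - 187\right) \left(-365 + \frac{49}{388}\right) = \left(- \frac{371}{2}\right) \left(- \frac{141571}{388}\right) = \frac{52522841}{776}$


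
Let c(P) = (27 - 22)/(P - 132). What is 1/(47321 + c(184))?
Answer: 52/2460697 ≈ 2.1132e-5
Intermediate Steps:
c(P) = 5/(-132 + P)
1/(47321 + c(184)) = 1/(47321 + 5/(-132 + 184)) = 1/(47321 + 5/52) = 1/(2460697/52) = 52/2460697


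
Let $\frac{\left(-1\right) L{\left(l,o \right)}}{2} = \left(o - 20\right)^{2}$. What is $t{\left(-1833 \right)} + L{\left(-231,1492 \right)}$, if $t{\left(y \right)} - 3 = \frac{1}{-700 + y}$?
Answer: $- \frac{10976920146}{2533} \approx -4.3336 \cdot 10^{6}$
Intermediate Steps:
$t{\left(y \right)} = 3 + \frac{1}{-700 + y}$
$L{\left(l,o \right)} = - 2 \left(-20 + o\right)^{2}$ ($L{\left(l,o \right)} = - 2 \left(o - 20\right)^{2} = - 2 \left(-20 + o\right)^{2}$)
$t{\left(-1833 \right)} + L{\left(-231,1492 \right)} = \frac{-2099 + 3 \left(-1833\right)}{-700 - 1833} - 2 \left(-20 + 1492\right)^{2} = \frac{-2099 - 5499}{-2533} - 2 \cdot 1472^{2} = \left(- \frac{1}{2533}\right) \left(-7598\right) - 4333568 = \frac{7598}{2533} - 4333568 = - \frac{10976920146}{2533}$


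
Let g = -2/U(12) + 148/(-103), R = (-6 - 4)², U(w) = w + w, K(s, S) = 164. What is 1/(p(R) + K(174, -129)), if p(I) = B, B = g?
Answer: 1236/200825 ≈ 0.0061546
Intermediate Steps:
U(w) = 2*w
R = 100 (R = (-10)² = 100)
g = -1879/1236 (g = -2/(2*12) + 148/(-103) = -2/24 + 148*(-1/103) = -2*1/24 - 148/103 = -1/12 - 148/103 = -1879/1236 ≈ -1.5202)
B = -1879/1236 ≈ -1.5202
p(I) = -1879/1236
1/(p(R) + K(174, -129)) = 1/(-1879/1236 + 164) = 1/(200825/1236) = 1236/200825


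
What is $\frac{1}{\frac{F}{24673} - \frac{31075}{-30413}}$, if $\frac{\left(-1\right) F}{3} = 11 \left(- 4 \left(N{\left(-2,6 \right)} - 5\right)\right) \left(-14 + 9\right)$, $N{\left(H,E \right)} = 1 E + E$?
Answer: $\frac{68216359}{56927765} \approx 1.1983$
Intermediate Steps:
$N{\left(H,E \right)} = 2 E$ ($N{\left(H,E \right)} = E + E = 2 E$)
$F = -4620$ ($F = - 3 \cdot 11 \left(- 4 \left(2 \cdot 6 - 5\right)\right) \left(-14 + 9\right) = - 3 \cdot 11 \left(- 4 \left(12 - 5\right)\right) \left(-5\right) = - 3 \cdot 11 \left(\left(-4\right) 7\right) \left(-5\right) = - 3 \cdot 11 \left(-28\right) \left(-5\right) = - 3 \left(\left(-308\right) \left(-5\right)\right) = \left(-3\right) 1540 = -4620$)
$\frac{1}{\frac{F}{24673} - \frac{31075}{-30413}} = \frac{1}{- \frac{4620}{24673} - \frac{31075}{-30413}} = \frac{1}{\left(-4620\right) \frac{1}{24673} - - \frac{31075}{30413}} = \frac{1}{- \frac{420}{2243} + \frac{31075}{30413}} = \frac{1}{\frac{56927765}{68216359}} = \frac{68216359}{56927765}$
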